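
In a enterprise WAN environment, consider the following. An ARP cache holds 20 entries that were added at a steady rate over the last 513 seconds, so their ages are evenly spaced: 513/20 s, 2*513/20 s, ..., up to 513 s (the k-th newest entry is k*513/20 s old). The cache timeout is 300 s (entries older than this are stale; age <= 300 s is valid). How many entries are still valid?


Ages are k * 513/20 s for k = 1..20 (spacing = 25.6500 s).
Entry k is valid iff k * 513/20 <= 300 iff k <= 20 * 300 / 513 = 11.6959
n_valid = floor(11.6959) = 11
(n_stale = 20 - 11 = 9)

11


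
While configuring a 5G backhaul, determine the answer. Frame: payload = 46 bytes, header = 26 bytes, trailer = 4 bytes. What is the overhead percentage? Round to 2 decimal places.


Given: payload = 46 B, header = 26 B, trailer = 4 B
Overhead bytes = header + trailer = 26 + 4 = 30
Total frame = payload + overhead = 46 + 30 = 76
Overhead % = 30 / 76 * 100 = 39.4737% -> 39.47% (2 dp)

39.47


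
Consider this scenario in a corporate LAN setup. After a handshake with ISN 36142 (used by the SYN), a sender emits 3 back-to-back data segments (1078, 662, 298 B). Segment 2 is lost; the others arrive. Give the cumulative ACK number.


SYN uses sequence number 36142; first data byte = ISN + 1 = 36143.
Segment 1: SEQ = 36143, len = 1078 B, covers [36143, 37220]
Segment 2: SEQ = 37221, len = 662 B, covers [37221, 37882] [LOST]
Segment 3: SEQ = 37883, len = 298 B, covers [37883, 38180]
In-order data received: bytes [36143, 37220] (segments 1..1).
Segment 2 missing -> gap begins at byte 37221; later segments buffered out of order.
Cumulative ACK = next expected in-order byte = 36143 + 1078 = 37221

37221


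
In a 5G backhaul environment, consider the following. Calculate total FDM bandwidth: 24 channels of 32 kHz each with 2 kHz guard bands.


Given: 24 channels, 32 kHz each, guard = 2 kHz
Channel bandwidth = 24 * 32 = 768 kHz
Guard bands = 23 gaps * 2 kHz = 46 kHz
Total = 768 + 46 = 814 kHz

814


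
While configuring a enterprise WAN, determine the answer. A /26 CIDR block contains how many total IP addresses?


Given: CIDR prefix /26
Host bits = 32 - 26 = 6
Total addresses = 2^6 = 64

64


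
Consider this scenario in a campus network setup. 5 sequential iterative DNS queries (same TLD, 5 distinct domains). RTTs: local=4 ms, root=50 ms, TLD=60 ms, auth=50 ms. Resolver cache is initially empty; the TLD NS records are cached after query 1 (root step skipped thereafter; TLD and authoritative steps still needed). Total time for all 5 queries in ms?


Lookup 1 (cold cache): local + root + TLD + auth = 4 + 50 + 60 + 50 = 164 ms
Lookups 2..5 (TLD NS cached -> skip root; new domain -> still ask TLD and auth): local + TLD + auth = 4 + 60 + 50 = 114 ms each
Remaining 4 lookups: 4 * 114 = 456 ms
Total = 164 + 456 = 620 ms

620


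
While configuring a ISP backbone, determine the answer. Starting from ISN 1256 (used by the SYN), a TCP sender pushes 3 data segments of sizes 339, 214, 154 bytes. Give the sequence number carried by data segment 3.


The SYN occupies sequence number ISN = 1256, so the first data byte is ISN + 1 = 1257.
SEQ of data segment i = (ISN + 1) + sum of payload sizes of segments 1..i-1.
Segment 1: SEQ = 1257, payload = 339 bytes
Segment 2: SEQ = 1596, payload = 214 bytes
Segment 3: SEQ = 1810, payload = 154 bytes
SEQ of segment 3 = 1257 + 339 + 214 = 1810

1810


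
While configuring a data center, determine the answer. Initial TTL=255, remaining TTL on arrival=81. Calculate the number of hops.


Given: initial TTL = 255, received TTL = 81
Hops = initial TTL - received TTL
Hops = 255 - 81 = 174

174


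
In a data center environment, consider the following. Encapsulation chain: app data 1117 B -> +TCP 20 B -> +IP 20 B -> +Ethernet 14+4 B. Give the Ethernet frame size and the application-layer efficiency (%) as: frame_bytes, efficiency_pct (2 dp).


TCP segment = 1117 + 20 = 1137 B
IP packet = 1137 + 20 = 1157 B
Ethernet frame = 1157 + 14 + 4 = 1175 B
Efficiency = app / frame = 1117 / 1175 = 0.950638 = 95.0638% -> 95.06% (2 dp)

1175, 95.06


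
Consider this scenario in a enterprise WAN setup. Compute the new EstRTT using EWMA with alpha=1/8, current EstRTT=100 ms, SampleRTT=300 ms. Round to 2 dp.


Given: EstRTT = 100 ms, SampleRTT = 300 ms, alpha = 1/8
New EstRTT = (1 - alpha) * EstRTT + alpha * SampleRTT
(7/8) * 100 = 87.5
(1/8) * 300 = 37.5
New EstRTT = 87.5 + 37.5 = 125 ms -> 125.00 ms (2 dp)

125.00


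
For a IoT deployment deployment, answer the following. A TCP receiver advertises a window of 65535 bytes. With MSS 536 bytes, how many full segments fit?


Given: RWND = 65535 bytes, MSS = 536 bytes
Full segments = floor(RWND / MSS)
Full segments = floor(65535 / 536)
Full segments = floor(122.2668) = 122

122


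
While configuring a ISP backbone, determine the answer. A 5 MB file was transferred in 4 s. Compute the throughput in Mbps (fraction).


Given: file = 5 MB, time = 4 s
File in Mb = 5 * 8 = 40 Mb
Throughput = 40 / 4 Mbps
Throughput = 10 Mbps

10


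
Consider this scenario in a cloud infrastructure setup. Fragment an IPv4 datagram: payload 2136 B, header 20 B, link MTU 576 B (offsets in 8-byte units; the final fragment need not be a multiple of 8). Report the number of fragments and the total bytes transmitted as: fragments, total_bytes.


Max data per non-final fragment = floor((MTU - header)/8)*8 = floor((576 - 20)/8)*8 = floor(556/8)*8 = 552 B
Final fragment needs no 8-byte alignment: it can carry up to MTU - header = 556 B
Non-final fragments needed = ceil((payload - 556) / 552) = ceil(1580/552) = ceil(2.8623) = 3
Number of fragments = 3 + 1 = 4
Fragment sizes (data): 3 * 552 B + 480 B (last, 480 <= 556 OK)
Total bytes sent = payload + n_frags * header = 2136 + 4*20 = 2136 + 80 = 2216 B

4, 2216


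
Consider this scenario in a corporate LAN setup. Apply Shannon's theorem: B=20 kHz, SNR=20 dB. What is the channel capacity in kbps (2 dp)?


Given: B = 20 kHz, SNR = 20 dB
SNR linear = 10^(20/10) = 100
1 + SNR = 101
log2(101) = 6.6582114828
C = 20 * 1000 * 6.6582114828 = 133164.2297 bps
C = 133.164230 kbps -> 133.16 kbps (2 dp)

133.16


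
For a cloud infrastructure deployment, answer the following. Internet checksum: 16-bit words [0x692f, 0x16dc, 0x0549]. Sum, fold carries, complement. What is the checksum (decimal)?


Given words: [0x692f, 0x16dc, 0x0549]
Step 1: Sum all words
Raw sum = 26927 + 5852 + 1353 = 34132
One's complement = ~34132 & 0xFFFF = 31403

31403


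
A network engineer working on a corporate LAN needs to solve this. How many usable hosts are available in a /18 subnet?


Given: subnet mask /18
Host bits = 32 - 18 = 14
Total addresses = 2^14 = 16384
Usable hosts = 16384 - 2 (network + broadcast) = 16382

16382


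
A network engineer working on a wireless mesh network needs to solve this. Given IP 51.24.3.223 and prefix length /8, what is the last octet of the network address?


Given: IP = 51.24.3.223, prefix = /8
Subnet mask = 255.0.0.0
Last octet of IP: 223
Last octet of mask: 0
Network last octet = 223 AND 0 = 0

0


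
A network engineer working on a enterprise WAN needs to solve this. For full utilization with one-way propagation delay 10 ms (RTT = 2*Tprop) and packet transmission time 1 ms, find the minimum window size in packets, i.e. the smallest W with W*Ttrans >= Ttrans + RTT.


Given: Ttrans = 1 ms, RTT = 20 ms (= 2 * Tprop, Tprop = 10 ms)
Time until first ACK returns = Ttrans + RTT = 1 + 20 = 21 ms
Need W * Ttrans >= Ttrans + RTT  ->  W >= (Ttrans + RTT) / Ttrans
(Ttrans + RTT) / Ttrans = 21 / 1 = 21
W_min = ceil(21) = 21

21


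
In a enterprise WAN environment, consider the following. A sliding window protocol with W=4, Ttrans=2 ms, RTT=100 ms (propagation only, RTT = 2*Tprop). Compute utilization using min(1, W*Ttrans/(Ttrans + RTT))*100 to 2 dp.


Given: W = 4, Ttrans = 2 ms, RTT = 100 ms (= 2 * Tprop, Tprop = 50 ms)
Cycle time = Ttrans + RTT = 2 + 100 = 102 ms (first packet sent until its ACK returns)
W * Ttrans = 4 * 2 = 8 ms of sending per cycle
W * Ttrans / (Ttrans + RTT) = 8 / 102 = 0.078431
U = min(1, 0.078431) = 0.078431
U% = 7.84%

7.84


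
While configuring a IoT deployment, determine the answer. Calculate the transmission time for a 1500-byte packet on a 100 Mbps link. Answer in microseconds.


Given: packet = 1500 bytes, bandwidth = 100 Mbps
Packet in bits = 1500 * 8 = 12000 bits
Bandwidth = 100 * 10^6 = 100000000 bps
Time = 12000 / 100000000 seconds
Time in us = 12000 * 10^6 / 100000000 = 120

120


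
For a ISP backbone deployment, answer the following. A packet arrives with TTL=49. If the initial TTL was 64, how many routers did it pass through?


Given: initial TTL = 64, received TTL = 49
Hops = initial TTL - received TTL
Hops = 64 - 49 = 15

15


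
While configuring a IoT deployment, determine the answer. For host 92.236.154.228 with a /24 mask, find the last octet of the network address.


Given: IP = 92.236.154.228, prefix = /24
Subnet mask = 255.255.255.0
Last octet of IP: 228
Last octet of mask: 0
Network last octet = 228 AND 0 = 0

0


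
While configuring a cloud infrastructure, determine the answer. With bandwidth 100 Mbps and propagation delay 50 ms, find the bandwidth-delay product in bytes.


Given: bandwidth = 100 Mbps, delay = 50 ms
BDP in bits = 100 * 10^6 * 50 / 1000
BDP in bits = 5000000
BDP in bytes = 5000000 / 8 = 625000

625000


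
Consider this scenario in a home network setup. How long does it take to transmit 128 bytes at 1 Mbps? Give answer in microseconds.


Given: packet = 128 bytes, bandwidth = 1 Mbps
Packet in bits = 128 * 8 = 1024 bits
Bandwidth = 1 * 10^6 = 1000000 bps
Time = 1024 / 1000000 seconds
Time in us = 1024 * 10^6 / 1000000 = 1024

1024


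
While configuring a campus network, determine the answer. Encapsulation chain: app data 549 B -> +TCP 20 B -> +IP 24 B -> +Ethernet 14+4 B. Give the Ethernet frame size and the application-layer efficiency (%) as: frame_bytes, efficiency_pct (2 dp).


TCP segment = 549 + 20 = 569 B
IP packet = 569 + 24 = 593 B
Ethernet frame = 593 + 14 + 4 = 611 B
Efficiency = app / frame = 549 / 611 = 0.898527 = 89.8527% -> 89.85% (2 dp)

611, 89.85


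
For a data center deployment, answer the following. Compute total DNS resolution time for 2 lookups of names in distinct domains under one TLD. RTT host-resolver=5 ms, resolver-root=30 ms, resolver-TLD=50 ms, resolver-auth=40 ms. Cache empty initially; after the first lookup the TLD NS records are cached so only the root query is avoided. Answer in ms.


Lookup 1 (cold cache): local + root + TLD + auth = 5 + 30 + 50 + 40 = 125 ms
Lookups 2..2 (TLD NS cached -> skip root; new domain -> still ask TLD and auth): local + TLD + auth = 5 + 50 + 40 = 95 ms each
Remaining 1 lookups: 1 * 95 = 95 ms
Total = 125 + 95 = 220 ms

220


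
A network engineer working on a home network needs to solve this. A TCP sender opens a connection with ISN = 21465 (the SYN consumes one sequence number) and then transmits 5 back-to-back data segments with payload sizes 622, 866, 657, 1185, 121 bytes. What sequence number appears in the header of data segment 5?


The SYN occupies sequence number ISN = 21465, so the first data byte is ISN + 1 = 21466.
SEQ of data segment i = (ISN + 1) + sum of payload sizes of segments 1..i-1.
Segment 1: SEQ = 21466, payload = 622 bytes
Segment 2: SEQ = 22088, payload = 866 bytes
Segment 3: SEQ = 22954, payload = 657 bytes
Segment 4: SEQ = 23611, payload = 1185 bytes
Segment 5: SEQ = 24796, payload = 121 bytes
SEQ of segment 5 = 21466 + 622 + 866 + 657 + 1185 = 24796

24796


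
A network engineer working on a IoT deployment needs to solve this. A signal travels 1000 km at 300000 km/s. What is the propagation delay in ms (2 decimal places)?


Given: distance = 1000 km, speed = 300000 km/s
Delay = distance / speed = 1000 / 300000 seconds
Delay in ms = 1000 * 1000 / 300000
Delay = 3.3333 ms
Rounded to 2 dp = 3.33 ms

3.33


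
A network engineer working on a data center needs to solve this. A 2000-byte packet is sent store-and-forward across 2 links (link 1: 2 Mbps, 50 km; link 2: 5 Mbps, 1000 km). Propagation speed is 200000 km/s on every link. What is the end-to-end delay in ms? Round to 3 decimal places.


Packet = 2000 bytes = 16000 bits. Store-and-forward: sum (t_trans + t_prop) per link.
Link 1: t_trans = 16000/(2*10^6) s = 8.0000 ms; t_prop = 50/200000 s = 0.2500 ms; subtotal = 8.2500 ms
Link 2: t_trans = 16000/(5*10^6) s = 3.2000 ms; t_prop = 1000/200000 s = 5.0000 ms; subtotal = 8.2000 ms
End-to-end = 8.2500 + 8.2000 = 16.4500 ms -> 16.450 ms (3 dp)

16.450


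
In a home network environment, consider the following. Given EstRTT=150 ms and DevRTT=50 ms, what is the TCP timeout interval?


Given: EstRTT = 150 ms, DevRTT = 50 ms
Timeout = EstRTT + 4 * DevRTT
4 * DevRTT = 4 * 50 = 200
Timeout = 150 + 200 = 350 ms

350


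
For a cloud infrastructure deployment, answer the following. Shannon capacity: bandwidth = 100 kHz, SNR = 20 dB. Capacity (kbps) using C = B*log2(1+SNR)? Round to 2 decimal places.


Given: B = 100 kHz, SNR = 20 dB
SNR linear = 10^(20/10) = 100
1 + SNR = 101
log2(101) = 6.6582114828
C = 100 * 1000 * 6.6582114828 = 665821.1483 bps
C = 665.821148 kbps -> 665.82 kbps (2 dp)

665.82


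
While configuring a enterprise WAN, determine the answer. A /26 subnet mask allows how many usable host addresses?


Given: subnet mask /26
Host bits = 32 - 26 = 6
Total addresses = 2^6 = 64
Usable hosts = 64 - 2 (network + broadcast) = 62

62


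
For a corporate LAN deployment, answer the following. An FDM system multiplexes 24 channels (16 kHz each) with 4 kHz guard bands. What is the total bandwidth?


Given: 24 channels, 16 kHz each, guard = 4 kHz
Channel bandwidth = 24 * 16 = 384 kHz
Guard bands = 23 gaps * 4 kHz = 92 kHz
Total = 384 + 92 = 476 kHz

476


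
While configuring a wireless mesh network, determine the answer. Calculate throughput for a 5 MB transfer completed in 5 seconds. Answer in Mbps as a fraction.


Given: file = 5 MB, time = 5 s
File in Mb = 5 * 8 = 40 Mb
Throughput = 40 / 5 Mbps
Throughput = 8 Mbps

8


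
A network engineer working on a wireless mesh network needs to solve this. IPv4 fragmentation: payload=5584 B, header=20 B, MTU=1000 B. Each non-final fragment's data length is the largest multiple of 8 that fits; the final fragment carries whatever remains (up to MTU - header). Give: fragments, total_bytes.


Max data per non-final fragment = floor((MTU - header)/8)*8 = floor((1000 - 20)/8)*8 = floor(980/8)*8 = 976 B
Final fragment needs no 8-byte alignment: it can carry up to MTU - header = 980 B
Non-final fragments needed = ceil((payload - 980) / 976) = ceil(4604/976) = ceil(4.7172) = 5
Number of fragments = 5 + 1 = 6
Fragment sizes (data): 5 * 976 B + 704 B (last, 704 <= 980 OK)
Total bytes sent = payload + n_frags * header = 5584 + 6*20 = 5584 + 120 = 5704 B

6, 5704


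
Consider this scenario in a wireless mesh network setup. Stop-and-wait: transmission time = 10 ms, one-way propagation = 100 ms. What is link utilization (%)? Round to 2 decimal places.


Given: Ttrans = 10 ms, Tprop = 100 ms
RTT = 2 * Tprop = 2 * 100 = 200 ms
U = Ttrans / (Ttrans + RTT)
U = 10 / (10 + 200)
U = 10 / 210 = 0.047619
U% = 4.76%

4.76


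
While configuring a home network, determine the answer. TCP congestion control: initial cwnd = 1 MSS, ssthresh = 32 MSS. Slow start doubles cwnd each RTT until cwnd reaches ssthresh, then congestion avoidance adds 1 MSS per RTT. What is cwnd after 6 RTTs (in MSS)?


RTT 0: cwnd = 1 MSS (initial)
RTT 1: cwnd = 2 MSS (slow start, doubled)
RTT 2: cwnd = 4 MSS (slow start, doubled)
RTT 3: cwnd = 8 MSS (slow start, doubled)
RTT 4: cwnd = 16 MSS (slow start, doubled)
RTT 5: cwnd = 32 MSS (slow start, doubled)
RTT 6: cwnd = 33 MSS (congestion avoidance, +1)

33


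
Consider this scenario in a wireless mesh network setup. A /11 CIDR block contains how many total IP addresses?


Given: CIDR prefix /11
Host bits = 32 - 11 = 21
Total addresses = 2^21 = 2097152

2097152


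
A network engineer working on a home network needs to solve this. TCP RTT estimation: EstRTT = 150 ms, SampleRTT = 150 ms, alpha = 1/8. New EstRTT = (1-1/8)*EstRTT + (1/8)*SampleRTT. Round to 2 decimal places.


Given: EstRTT = 150 ms, SampleRTT = 150 ms, alpha = 1/8
New EstRTT = (1 - alpha) * EstRTT + alpha * SampleRTT
(7/8) * 150 = 131.25
(1/8) * 150 = 18.75
New EstRTT = 131.25 + 18.75 = 150 ms -> 150.00 ms (2 dp)

150.00


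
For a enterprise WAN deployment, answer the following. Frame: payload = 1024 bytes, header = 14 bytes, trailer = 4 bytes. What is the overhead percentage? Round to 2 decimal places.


Given: payload = 1024 B, header = 14 B, trailer = 4 B
Overhead bytes = header + trailer = 14 + 4 = 18
Total frame = payload + overhead = 1024 + 18 = 1042
Overhead % = 18 / 1042 * 100 = 1.7274% -> 1.73% (2 dp)

1.73


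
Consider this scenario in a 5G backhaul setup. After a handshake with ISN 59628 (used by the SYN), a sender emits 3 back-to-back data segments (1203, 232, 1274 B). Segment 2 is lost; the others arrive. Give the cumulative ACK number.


SYN uses sequence number 59628; first data byte = ISN + 1 = 59629.
Segment 1: SEQ = 59629, len = 1203 B, covers [59629, 60831]
Segment 2: SEQ = 60832, len = 232 B, covers [60832, 61063] [LOST]
Segment 3: SEQ = 61064, len = 1274 B, covers [61064, 62337]
In-order data received: bytes [59629, 60831] (segments 1..1).
Segment 2 missing -> gap begins at byte 60832; later segments buffered out of order.
Cumulative ACK = next expected in-order byte = 59629 + 1203 = 60832

60832


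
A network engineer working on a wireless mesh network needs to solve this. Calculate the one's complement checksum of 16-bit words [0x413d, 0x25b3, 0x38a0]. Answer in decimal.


Given words: [0x413d, 0x25b3, 0x38a0]
Step 1: Sum all words
Raw sum = 16701 + 9651 + 14496 = 40848
One's complement = ~40848 & 0xFFFF = 24687

24687


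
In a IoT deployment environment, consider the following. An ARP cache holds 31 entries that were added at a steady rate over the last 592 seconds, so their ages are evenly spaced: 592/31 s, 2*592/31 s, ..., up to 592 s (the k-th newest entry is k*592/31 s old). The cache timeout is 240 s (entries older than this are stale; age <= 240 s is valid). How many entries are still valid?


Ages are k * 592/31 s for k = 1..31 (spacing = 19.0968 s).
Entry k is valid iff k * 592/31 <= 240 iff k <= 31 * 240 / 592 = 12.5676
n_valid = floor(12.5676) = 12
(n_stale = 31 - 12 = 19)

12


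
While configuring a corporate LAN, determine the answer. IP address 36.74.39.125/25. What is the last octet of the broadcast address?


Given: IP = 36.74.39.125, prefix = /25
Host bits = 32 - 25 = 7
Network last octet = 125 AND mask = 0
Host part size = 2^7 - 1 = 127
Broadcast last octet = 0 OR 127 = 127

127


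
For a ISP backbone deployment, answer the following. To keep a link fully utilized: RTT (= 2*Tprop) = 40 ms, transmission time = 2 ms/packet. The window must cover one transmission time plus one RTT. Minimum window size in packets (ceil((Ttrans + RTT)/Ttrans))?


Given: Ttrans = 2 ms, RTT = 40 ms (= 2 * Tprop, Tprop = 20 ms)
Time until first ACK returns = Ttrans + RTT = 2 + 40 = 42 ms
Need W * Ttrans >= Ttrans + RTT  ->  W >= (Ttrans + RTT) / Ttrans
(Ttrans + RTT) / Ttrans = 42 / 2 = 21
W_min = ceil(21) = 21

21


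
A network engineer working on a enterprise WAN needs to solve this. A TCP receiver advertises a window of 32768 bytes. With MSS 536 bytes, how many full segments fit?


Given: RWND = 32768 bytes, MSS = 536 bytes
Full segments = floor(RWND / MSS)
Full segments = floor(32768 / 536)
Full segments = floor(61.1343) = 61

61


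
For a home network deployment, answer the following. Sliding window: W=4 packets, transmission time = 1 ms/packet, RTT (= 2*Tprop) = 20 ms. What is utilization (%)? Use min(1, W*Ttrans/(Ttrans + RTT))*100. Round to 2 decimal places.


Given: W = 4, Ttrans = 1 ms, RTT = 20 ms (= 2 * Tprop, Tprop = 10 ms)
Cycle time = Ttrans + RTT = 1 + 20 = 21 ms (first packet sent until its ACK returns)
W * Ttrans = 4 * 1 = 4 ms of sending per cycle
W * Ttrans / (Ttrans + RTT) = 4 / 21 = 0.190476
U = min(1, 0.190476) = 0.190476
U% = 19.05%

19.05


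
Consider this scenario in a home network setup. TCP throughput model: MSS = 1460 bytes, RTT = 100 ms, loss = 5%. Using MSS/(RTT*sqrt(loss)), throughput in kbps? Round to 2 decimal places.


Given: MSS = 1460 bytes, RTT = 100 ms, loss = 5%
RTT in seconds = 100 / 1000 = 0.1
Loss rate = 5% = 0.05
sqrt(loss) = sqrt(0.05) = 0.223606797750
Throughput (bytes/s) = 1460 / (0.1 * 0.223606797750) = 65293.1849
Throughput (kbps) = 65293.1849 * 8 / 1000 = 522.345480 -> 522.35 kbps (2 dp)

522.35


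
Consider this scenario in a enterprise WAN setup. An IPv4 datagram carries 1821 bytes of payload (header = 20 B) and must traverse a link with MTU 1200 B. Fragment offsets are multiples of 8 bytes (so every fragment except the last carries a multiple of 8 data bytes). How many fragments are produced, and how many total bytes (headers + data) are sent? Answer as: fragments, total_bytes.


Max data per non-final fragment = floor((MTU - header)/8)*8 = floor((1200 - 20)/8)*8 = floor(1180/8)*8 = 1176 B
Final fragment needs no 8-byte alignment: it can carry up to MTU - header = 1180 B
Non-final fragments needed = ceil((payload - 1180) / 1176) = ceil(641/1176) = ceil(0.5451) = 1
Number of fragments = 1 + 1 = 2
Fragment sizes (data): 1 * 1176 B + 645 B (last, 645 <= 1180 OK)
Total bytes sent = payload + n_frags * header = 1821 + 2*20 = 1821 + 40 = 1861 B

2, 1861


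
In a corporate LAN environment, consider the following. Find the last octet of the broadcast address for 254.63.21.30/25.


Given: IP = 254.63.21.30, prefix = /25
Host bits = 32 - 25 = 7
Network last octet = 30 AND mask = 0
Host part size = 2^7 - 1 = 127
Broadcast last octet = 0 OR 127 = 127

127


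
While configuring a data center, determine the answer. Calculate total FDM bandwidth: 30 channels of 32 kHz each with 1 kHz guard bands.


Given: 30 channels, 32 kHz each, guard = 1 kHz
Channel bandwidth = 30 * 32 = 960 kHz
Guard bands = 29 gaps * 1 kHz = 29 kHz
Total = 960 + 29 = 989 kHz

989


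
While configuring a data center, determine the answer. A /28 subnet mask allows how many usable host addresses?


Given: subnet mask /28
Host bits = 32 - 28 = 4
Total addresses = 2^4 = 16
Usable hosts = 16 - 2 (network + broadcast) = 14

14


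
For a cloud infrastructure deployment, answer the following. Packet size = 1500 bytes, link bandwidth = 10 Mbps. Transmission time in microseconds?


Given: packet = 1500 bytes, bandwidth = 10 Mbps
Packet in bits = 1500 * 8 = 12000 bits
Bandwidth = 10 * 10^6 = 10000000 bps
Time = 12000 / 10000000 seconds
Time in us = 12000 * 10^6 / 10000000 = 1200

1200


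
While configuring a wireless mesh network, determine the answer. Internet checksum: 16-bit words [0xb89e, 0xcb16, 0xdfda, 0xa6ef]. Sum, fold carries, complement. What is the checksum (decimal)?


Given words: [0xb89e, 0xcb16, 0xdfda, 0xa6ef]
Step 1: Sum all words
Raw sum = 47262 + 51990 + 57306 + 42735 = 199293
Step 2: Fold carry: (2685 + 3) = 2688
One's complement = ~2688 & 0xFFFF = 62847

62847


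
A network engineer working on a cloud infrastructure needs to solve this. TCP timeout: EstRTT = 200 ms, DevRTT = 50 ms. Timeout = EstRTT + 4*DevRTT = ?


Given: EstRTT = 200 ms, DevRTT = 50 ms
Timeout = EstRTT + 4 * DevRTT
4 * DevRTT = 4 * 50 = 200
Timeout = 200 + 200 = 400 ms

400


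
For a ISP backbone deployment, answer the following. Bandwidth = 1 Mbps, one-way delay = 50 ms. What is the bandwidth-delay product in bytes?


Given: bandwidth = 1 Mbps, delay = 50 ms
BDP in bits = 1 * 10^6 * 50 / 1000
BDP in bits = 50000
BDP in bytes = 50000 / 8 = 6250

6250


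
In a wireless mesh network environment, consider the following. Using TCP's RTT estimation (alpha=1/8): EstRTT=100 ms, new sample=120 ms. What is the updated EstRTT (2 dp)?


Given: EstRTT = 100 ms, SampleRTT = 120 ms, alpha = 1/8
New EstRTT = (1 - alpha) * EstRTT + alpha * SampleRTT
(7/8) * 100 = 87.5
(1/8) * 120 = 15
New EstRTT = 87.5 + 15 = 102.5 ms -> 102.50 ms (2 dp)

102.50


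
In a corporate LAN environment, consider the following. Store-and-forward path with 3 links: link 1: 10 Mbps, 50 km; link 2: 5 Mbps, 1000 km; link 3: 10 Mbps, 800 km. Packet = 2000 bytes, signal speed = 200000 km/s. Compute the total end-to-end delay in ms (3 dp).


Packet = 2000 bytes = 16000 bits. Store-and-forward: sum (t_trans + t_prop) per link.
Link 1: t_trans = 16000/(10*10^6) s = 1.6000 ms; t_prop = 50/200000 s = 0.2500 ms; subtotal = 1.8500 ms
Link 2: t_trans = 16000/(5*10^6) s = 3.2000 ms; t_prop = 1000/200000 s = 5.0000 ms; subtotal = 8.2000 ms
Link 3: t_trans = 16000/(10*10^6) s = 1.6000 ms; t_prop = 800/200000 s = 4.0000 ms; subtotal = 5.6000 ms
End-to-end = 1.8500 + 8.2000 + 5.6000 = 15.6500 ms -> 15.650 ms (3 dp)

15.650


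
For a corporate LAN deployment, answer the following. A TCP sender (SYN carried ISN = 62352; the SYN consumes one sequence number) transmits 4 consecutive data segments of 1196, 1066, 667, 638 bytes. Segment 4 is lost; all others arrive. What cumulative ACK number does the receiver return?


SYN uses sequence number 62352; first data byte = ISN + 1 = 62353.
Segment 1: SEQ = 62353, len = 1196 B, covers [62353, 63548]
Segment 2: SEQ = 63549, len = 1066 B, covers [63549, 64614]
Segment 3: SEQ = 64615, len = 667 B, covers [64615, 65281]
Segment 4: SEQ = 65282, len = 638 B, covers [65282, 65919] [LOST]
In-order data received: bytes [62353, 65281] (segments 1..3).
Segment 4 missing -> gap begins at byte 65282.
Cumulative ACK = next expected in-order byte = 62353 + 1196 + 1066 + 667 = 65282

65282


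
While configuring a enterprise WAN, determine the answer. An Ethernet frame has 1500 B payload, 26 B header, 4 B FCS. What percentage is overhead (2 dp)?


Given: payload = 1500 B, header = 26 B, trailer = 4 B
Overhead bytes = header + trailer = 26 + 4 = 30
Total frame = payload + overhead = 1500 + 30 = 1530
Overhead % = 30 / 1530 * 100 = 1.9608% -> 1.96% (2 dp)

1.96


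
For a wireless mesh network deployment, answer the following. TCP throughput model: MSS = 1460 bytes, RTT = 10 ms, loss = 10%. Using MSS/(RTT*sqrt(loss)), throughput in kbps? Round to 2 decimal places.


Given: MSS = 1460 bytes, RTT = 10 ms, loss = 10%
RTT in seconds = 10 / 1000 = 0.01
Loss rate = 10% = 0.1
sqrt(loss) = sqrt(0.1) = 0.316227766017
Throughput (bytes/s) = 1460 / (0.01 * 0.316227766017) = 461692.5384
Throughput (kbps) = 461692.5384 * 8 / 1000 = 3693.540307 -> 3693.54 kbps (2 dp)

3693.54


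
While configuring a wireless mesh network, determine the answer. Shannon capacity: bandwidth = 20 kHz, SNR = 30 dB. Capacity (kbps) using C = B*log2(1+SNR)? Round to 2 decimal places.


Given: B = 20 kHz, SNR = 30 dB
SNR linear = 10^(30/10) = 1000
1 + SNR = 1001
log2(1001) = 9.9672262588
C = 20 * 1000 * 9.9672262588 = 199344.5252 bps
C = 199.344525 kbps -> 199.34 kbps (2 dp)

199.34


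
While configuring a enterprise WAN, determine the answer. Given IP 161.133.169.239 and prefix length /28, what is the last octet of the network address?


Given: IP = 161.133.169.239, prefix = /28
Subnet mask = 255.255.255.240
Last octet of IP: 239
Last octet of mask: 240
Network last octet = 239 AND 240 = 224

224


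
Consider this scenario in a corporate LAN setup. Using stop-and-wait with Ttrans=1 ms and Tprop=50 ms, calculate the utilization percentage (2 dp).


Given: Ttrans = 1 ms, Tprop = 50 ms
RTT = 2 * Tprop = 2 * 50 = 100 ms
U = Ttrans / (Ttrans + RTT)
U = 1 / (1 + 100)
U = 1 / 101 = 0.009901
U% = 0.99%

0.99


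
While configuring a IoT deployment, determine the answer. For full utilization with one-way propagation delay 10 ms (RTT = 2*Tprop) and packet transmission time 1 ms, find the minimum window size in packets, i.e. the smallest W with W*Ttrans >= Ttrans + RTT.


Given: Ttrans = 1 ms, RTT = 20 ms (= 2 * Tprop, Tprop = 10 ms)
Time until first ACK returns = Ttrans + RTT = 1 + 20 = 21 ms
Need W * Ttrans >= Ttrans + RTT  ->  W >= (Ttrans + RTT) / Ttrans
(Ttrans + RTT) / Ttrans = 21 / 1 = 21
W_min = ceil(21) = 21

21


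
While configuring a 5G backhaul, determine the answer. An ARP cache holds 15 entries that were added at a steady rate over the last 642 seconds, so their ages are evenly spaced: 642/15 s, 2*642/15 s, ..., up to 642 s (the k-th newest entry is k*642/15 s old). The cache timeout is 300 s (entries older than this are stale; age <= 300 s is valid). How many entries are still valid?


Ages are k * 642/15 s for k = 1..15 (spacing = 42.8000 s).
Entry k is valid iff k * 642/15 <= 300 iff k <= 15 * 300 / 642 = 7.0093
n_valid = floor(7.0093) = 7
(n_stale = 15 - 7 = 8)

7


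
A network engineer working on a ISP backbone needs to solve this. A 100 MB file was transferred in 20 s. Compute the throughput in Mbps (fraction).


Given: file = 100 MB, time = 20 s
File in Mb = 100 * 8 = 800 Mb
Throughput = 800 / 20 Mbps
Throughput = 40 Mbps

40


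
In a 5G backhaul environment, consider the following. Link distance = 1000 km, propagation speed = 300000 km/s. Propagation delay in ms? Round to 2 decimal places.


Given: distance = 1000 km, speed = 300000 km/s
Delay = distance / speed = 1000 / 300000 seconds
Delay in ms = 1000 * 1000 / 300000
Delay = 3.3333 ms
Rounded to 2 dp = 3.33 ms

3.33


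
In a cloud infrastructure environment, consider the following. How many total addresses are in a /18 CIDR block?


Given: CIDR prefix /18
Host bits = 32 - 18 = 14
Total addresses = 2^14 = 16384

16384


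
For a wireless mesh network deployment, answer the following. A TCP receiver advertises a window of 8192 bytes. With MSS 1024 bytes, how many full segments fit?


Given: RWND = 8192 bytes, MSS = 1024 bytes
Full segments = floor(RWND / MSS)
Full segments = floor(8192 / 1024)
Full segments = floor(8.0) = 8

8


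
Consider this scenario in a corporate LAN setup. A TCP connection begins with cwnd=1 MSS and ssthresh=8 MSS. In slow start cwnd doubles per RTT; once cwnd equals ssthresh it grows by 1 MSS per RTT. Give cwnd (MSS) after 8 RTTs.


RTT 0: cwnd = 1 MSS (initial)
RTT 1: cwnd = 2 MSS (slow start, doubled)
RTT 2: cwnd = 4 MSS (slow start, doubled)
RTT 3: cwnd = 8 MSS (slow start, doubled)
RTT 4: cwnd = 9 MSS (congestion avoidance, +1)
RTT 5: cwnd = 10 MSS (congestion avoidance, +1)
RTT 6: cwnd = 11 MSS (congestion avoidance, +1)
RTT 7: cwnd = 12 MSS (congestion avoidance, +1)
RTT 8: cwnd = 13 MSS (congestion avoidance, +1)

13


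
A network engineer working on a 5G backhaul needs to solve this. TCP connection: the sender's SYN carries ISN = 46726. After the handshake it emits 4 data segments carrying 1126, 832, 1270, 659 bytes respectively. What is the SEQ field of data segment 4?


The SYN occupies sequence number ISN = 46726, so the first data byte is ISN + 1 = 46727.
SEQ of data segment i = (ISN + 1) + sum of payload sizes of segments 1..i-1.
Segment 1: SEQ = 46727, payload = 1126 bytes
Segment 2: SEQ = 47853, payload = 832 bytes
Segment 3: SEQ = 48685, payload = 1270 bytes
Segment 4: SEQ = 49955, payload = 659 bytes
SEQ of segment 4 = 46727 + 1126 + 832 + 1270 = 49955

49955


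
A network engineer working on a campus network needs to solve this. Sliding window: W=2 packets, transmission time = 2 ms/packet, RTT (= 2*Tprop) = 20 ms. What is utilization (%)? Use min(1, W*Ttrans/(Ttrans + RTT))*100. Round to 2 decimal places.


Given: W = 2, Ttrans = 2 ms, RTT = 20 ms (= 2 * Tprop, Tprop = 10 ms)
Cycle time = Ttrans + RTT = 2 + 20 = 22 ms (first packet sent until its ACK returns)
W * Ttrans = 2 * 2 = 4 ms of sending per cycle
W * Ttrans / (Ttrans + RTT) = 4 / 22 = 0.181818
U = min(1, 0.181818) = 0.181818
U% = 18.18%

18.18


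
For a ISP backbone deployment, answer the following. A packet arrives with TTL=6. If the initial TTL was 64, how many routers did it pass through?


Given: initial TTL = 64, received TTL = 6
Hops = initial TTL - received TTL
Hops = 64 - 6 = 58

58


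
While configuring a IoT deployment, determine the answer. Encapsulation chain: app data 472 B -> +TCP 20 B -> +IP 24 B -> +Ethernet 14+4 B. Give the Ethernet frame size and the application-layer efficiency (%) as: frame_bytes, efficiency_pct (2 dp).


TCP segment = 472 + 20 = 492 B
IP packet = 492 + 24 = 516 B
Ethernet frame = 516 + 14 + 4 = 534 B
Efficiency = app / frame = 472 / 534 = 0.883895 = 88.3895% -> 88.39% (2 dp)

534, 88.39


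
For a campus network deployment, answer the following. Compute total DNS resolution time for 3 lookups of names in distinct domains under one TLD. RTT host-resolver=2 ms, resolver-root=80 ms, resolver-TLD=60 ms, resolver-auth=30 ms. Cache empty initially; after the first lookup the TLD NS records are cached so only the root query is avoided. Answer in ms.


Lookup 1 (cold cache): local + root + TLD + auth = 2 + 80 + 60 + 30 = 172 ms
Lookups 2..3 (TLD NS cached -> skip root; new domain -> still ask TLD and auth): local + TLD + auth = 2 + 60 + 30 = 92 ms each
Remaining 2 lookups: 2 * 92 = 184 ms
Total = 172 + 184 = 356 ms

356


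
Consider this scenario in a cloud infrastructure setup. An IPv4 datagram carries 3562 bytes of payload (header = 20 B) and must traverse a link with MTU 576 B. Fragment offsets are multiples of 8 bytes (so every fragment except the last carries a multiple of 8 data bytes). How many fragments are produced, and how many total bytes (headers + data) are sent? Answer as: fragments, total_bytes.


Max data per non-final fragment = floor((MTU - header)/8)*8 = floor((576 - 20)/8)*8 = floor(556/8)*8 = 552 B
Final fragment needs no 8-byte alignment: it can carry up to MTU - header = 556 B
Non-final fragments needed = ceil((payload - 556) / 552) = ceil(3006/552) = ceil(5.4457) = 6
Number of fragments = 6 + 1 = 7
Fragment sizes (data): 6 * 552 B + 250 B (last, 250 <= 556 OK)
Total bytes sent = payload + n_frags * header = 3562 + 7*20 = 3562 + 140 = 3702 B

7, 3702


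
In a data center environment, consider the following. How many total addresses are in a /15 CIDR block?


Given: CIDR prefix /15
Host bits = 32 - 15 = 17
Total addresses = 2^17 = 131072

131072


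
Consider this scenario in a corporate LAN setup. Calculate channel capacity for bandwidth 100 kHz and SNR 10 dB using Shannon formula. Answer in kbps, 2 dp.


Given: B = 100 kHz, SNR = 10 dB
SNR linear = 10^(10/10) = 10
1 + SNR = 11
log2(11) = 3.4594316186
C = 100 * 1000 * 3.4594316186 = 345943.1619 bps
C = 345.943162 kbps -> 345.94 kbps (2 dp)

345.94


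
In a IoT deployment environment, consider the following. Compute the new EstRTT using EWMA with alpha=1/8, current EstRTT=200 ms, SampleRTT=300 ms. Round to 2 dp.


Given: EstRTT = 200 ms, SampleRTT = 300 ms, alpha = 1/8
New EstRTT = (1 - alpha) * EstRTT + alpha * SampleRTT
(7/8) * 200 = 175
(1/8) * 300 = 37.5
New EstRTT = 175 + 37.5 = 212.5 ms -> 212.50 ms (2 dp)

212.50


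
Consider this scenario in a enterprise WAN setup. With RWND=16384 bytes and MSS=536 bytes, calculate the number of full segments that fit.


Given: RWND = 16384 bytes, MSS = 536 bytes
Full segments = floor(RWND / MSS)
Full segments = floor(16384 / 536)
Full segments = floor(30.5672) = 30

30


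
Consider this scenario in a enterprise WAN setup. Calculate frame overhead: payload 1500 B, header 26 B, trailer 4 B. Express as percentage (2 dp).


Given: payload = 1500 B, header = 26 B, trailer = 4 B
Overhead bytes = header + trailer = 26 + 4 = 30
Total frame = payload + overhead = 1500 + 30 = 1530
Overhead % = 30 / 1530 * 100 = 1.9608% -> 1.96% (2 dp)

1.96


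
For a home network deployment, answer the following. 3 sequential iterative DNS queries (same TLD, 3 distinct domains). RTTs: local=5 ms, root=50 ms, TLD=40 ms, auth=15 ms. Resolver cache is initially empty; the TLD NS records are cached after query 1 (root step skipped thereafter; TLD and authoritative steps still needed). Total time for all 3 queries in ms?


Lookup 1 (cold cache): local + root + TLD + auth = 5 + 50 + 40 + 15 = 110 ms
Lookups 2..3 (TLD NS cached -> skip root; new domain -> still ask TLD and auth): local + TLD + auth = 5 + 40 + 15 = 60 ms each
Remaining 2 lookups: 2 * 60 = 120 ms
Total = 110 + 120 = 230 ms

230


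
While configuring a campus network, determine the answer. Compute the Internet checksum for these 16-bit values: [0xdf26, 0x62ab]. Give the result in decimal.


Given words: [0xdf26, 0x62ab]
Step 1: Sum all words
Raw sum = 57126 + 25259 = 82385
Step 2: Fold carry: (16849 + 1) = 16850
One's complement = ~16850 & 0xFFFF = 48685

48685


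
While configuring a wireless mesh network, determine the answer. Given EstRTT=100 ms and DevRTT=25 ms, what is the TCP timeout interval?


Given: EstRTT = 100 ms, DevRTT = 25 ms
Timeout = EstRTT + 4 * DevRTT
4 * DevRTT = 4 * 25 = 100
Timeout = 100 + 100 = 200 ms

200


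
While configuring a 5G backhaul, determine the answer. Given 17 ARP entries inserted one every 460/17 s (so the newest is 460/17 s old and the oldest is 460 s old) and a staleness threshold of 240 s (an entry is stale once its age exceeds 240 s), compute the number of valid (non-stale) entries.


Ages are k * 460/17 s for k = 1..17 (spacing = 27.0588 s).
Entry k is valid iff k * 460/17 <= 240 iff k <= 17 * 240 / 460 = 8.8696
n_valid = floor(8.8696) = 8
(n_stale = 17 - 8 = 9)

8


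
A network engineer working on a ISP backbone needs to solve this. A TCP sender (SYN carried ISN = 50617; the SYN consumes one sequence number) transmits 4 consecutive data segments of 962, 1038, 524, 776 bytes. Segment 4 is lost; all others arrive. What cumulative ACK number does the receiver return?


SYN uses sequence number 50617; first data byte = ISN + 1 = 50618.
Segment 1: SEQ = 50618, len = 962 B, covers [50618, 51579]
Segment 2: SEQ = 51580, len = 1038 B, covers [51580, 52617]
Segment 3: SEQ = 52618, len = 524 B, covers [52618, 53141]
Segment 4: SEQ = 53142, len = 776 B, covers [53142, 53917] [LOST]
In-order data received: bytes [50618, 53141] (segments 1..3).
Segment 4 missing -> gap begins at byte 53142.
Cumulative ACK = next expected in-order byte = 50618 + 962 + 1038 + 524 = 53142

53142


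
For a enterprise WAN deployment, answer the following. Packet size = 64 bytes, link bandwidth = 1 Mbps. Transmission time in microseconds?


Given: packet = 64 bytes, bandwidth = 1 Mbps
Packet in bits = 64 * 8 = 512 bits
Bandwidth = 1 * 10^6 = 1000000 bps
Time = 512 / 1000000 seconds
Time in us = 512 * 10^6 / 1000000 = 512

512


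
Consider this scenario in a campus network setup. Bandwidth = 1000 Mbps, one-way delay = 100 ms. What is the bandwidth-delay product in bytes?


Given: bandwidth = 1000 Mbps, delay = 100 ms
BDP in bits = 1000 * 10^6 * 100 / 1000
BDP in bits = 100000000
BDP in bytes = 100000000 / 8 = 12500000

12500000


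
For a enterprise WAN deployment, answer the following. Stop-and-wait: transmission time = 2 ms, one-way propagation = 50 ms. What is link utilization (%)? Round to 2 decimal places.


Given: Ttrans = 2 ms, Tprop = 50 ms
RTT = 2 * Tprop = 2 * 50 = 100 ms
U = Ttrans / (Ttrans + RTT)
U = 2 / (2 + 100)
U = 2 / 102 = 0.019608
U% = 1.96%

1.96


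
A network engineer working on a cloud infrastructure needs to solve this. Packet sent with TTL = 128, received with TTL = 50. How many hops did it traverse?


Given: initial TTL = 128, received TTL = 50
Hops = initial TTL - received TTL
Hops = 128 - 50 = 78

78


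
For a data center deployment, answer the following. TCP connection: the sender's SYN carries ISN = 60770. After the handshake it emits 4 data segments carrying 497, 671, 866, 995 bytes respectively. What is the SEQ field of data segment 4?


The SYN occupies sequence number ISN = 60770, so the first data byte is ISN + 1 = 60771.
SEQ of data segment i = (ISN + 1) + sum of payload sizes of segments 1..i-1.
Segment 1: SEQ = 60771, payload = 497 bytes
Segment 2: SEQ = 61268, payload = 671 bytes
Segment 3: SEQ = 61939, payload = 866 bytes
Segment 4: SEQ = 62805, payload = 995 bytes
SEQ of segment 4 = 60771 + 497 + 671 + 866 = 62805

62805
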